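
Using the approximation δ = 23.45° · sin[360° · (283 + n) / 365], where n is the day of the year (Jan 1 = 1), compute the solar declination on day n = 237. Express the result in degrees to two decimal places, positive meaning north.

360 × (283 + 237) / 365 = 512.877°; sin(512.877°) = 0.4559.
δ = 23.45 × 0.4559 = 10.691° ≈ +10.69°.

+10.69°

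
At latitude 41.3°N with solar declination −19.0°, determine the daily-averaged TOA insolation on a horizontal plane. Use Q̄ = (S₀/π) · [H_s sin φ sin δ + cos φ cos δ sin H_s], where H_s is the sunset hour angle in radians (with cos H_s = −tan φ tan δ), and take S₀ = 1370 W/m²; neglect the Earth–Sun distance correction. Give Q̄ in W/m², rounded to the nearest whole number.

177 W/m²

cos H_s = −tan(41.3°) · tan(-19.0°) = 0.3025, so H_s = arccos(0.3025) = 72.39°. In radians, H_s = 1.2634.
H_s sin φ sin δ = 1.2634 × 0.6600 × -0.3256 = -0.2715.
cos φ cos δ sin H_s = 0.7513 × 0.9455 × 0.9531 = 0.6770.
Q̄ = (1370/π) × (-0.2715 + 0.6770) = 436.08 × 0.4055 = 176.83 W/m².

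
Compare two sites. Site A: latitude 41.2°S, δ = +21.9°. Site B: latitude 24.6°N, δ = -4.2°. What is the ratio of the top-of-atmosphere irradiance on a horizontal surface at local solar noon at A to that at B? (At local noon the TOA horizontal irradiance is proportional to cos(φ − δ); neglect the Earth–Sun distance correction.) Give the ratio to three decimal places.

A: cos θ_z = cos(-41.2° − (21.9°)) = 0.4524.
B: cos θ_z = cos(24.6° − (-4.2°)) = 0.8763.
Ratio A/B = 0.4524 / 0.8763 = 0.5163.

0.516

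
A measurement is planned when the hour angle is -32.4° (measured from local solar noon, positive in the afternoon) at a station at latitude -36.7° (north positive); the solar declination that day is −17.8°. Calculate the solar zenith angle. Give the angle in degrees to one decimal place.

34.2°

cos θ_z = sin(-36.7°) sin(-17.8°) + cos(-36.7°) cos(-17.8°) cos(-32.40°) = 0.1827 + 0.6446 = 0.8273.
θ_z = arccos(0.8273) = 34.18°.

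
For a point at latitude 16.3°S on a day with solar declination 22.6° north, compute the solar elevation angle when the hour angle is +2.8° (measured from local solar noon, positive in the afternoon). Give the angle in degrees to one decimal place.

cos θ_z = sin φ sin δ + cos φ cos δ cos H = (-0.2807)(0.3843) + (0.9598)(0.9232)(0.9988) = 0.7772.
θ_z = arccos(0.7772) = 39.00°, so the elevation is 90° − 39.00° = 51.00°.

51.0°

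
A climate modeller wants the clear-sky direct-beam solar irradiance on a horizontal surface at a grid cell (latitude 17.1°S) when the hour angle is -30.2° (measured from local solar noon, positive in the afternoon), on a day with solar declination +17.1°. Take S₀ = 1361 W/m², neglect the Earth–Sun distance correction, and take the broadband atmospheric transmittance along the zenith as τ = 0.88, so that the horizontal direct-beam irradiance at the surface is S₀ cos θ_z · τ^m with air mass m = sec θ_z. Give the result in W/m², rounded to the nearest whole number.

cos θ_z = sin(-17.1°) sin(17.1°) + cos(-17.1°) cos(17.1°) cos(-30.20°) = -0.0865 + 0.7895 = 0.7030.
Air mass m = 1/cos θ_z = 1/0.7030 = 1.422; τ^m = 0.88^1.422 = 0.8338.
Surface direct beam = 1361 × 0.7030 × 0.8338 = 797.77 W/m².

798 W/m²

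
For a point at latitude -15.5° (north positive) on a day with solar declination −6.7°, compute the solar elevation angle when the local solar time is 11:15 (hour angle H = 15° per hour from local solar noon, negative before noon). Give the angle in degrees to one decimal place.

Hour angle H = 15° × (11.25 − 12) = -11.25°.
With φ = -15.5°, δ = -6.7°, H = -11.25°: sin φ sin δ = 0.0312, cos φ cos δ cos H = 0.9387, so cos θ_z = 0.9699.
θ_z = arccos(0.9699) = 14.09°, so the elevation is 90° − 14.09° = 75.91°.

75.9°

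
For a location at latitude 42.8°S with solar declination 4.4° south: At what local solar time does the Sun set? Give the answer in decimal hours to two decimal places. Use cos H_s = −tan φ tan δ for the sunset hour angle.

18.27 h

−tan φ tan δ = −(-0.9260)(-0.0769) = -0.0712; H_s = arccos(-0.0712) = 94.08°.
Sunset is at 12 + H_s/15 = 12 + 6.272 = 18.272 h local solar time.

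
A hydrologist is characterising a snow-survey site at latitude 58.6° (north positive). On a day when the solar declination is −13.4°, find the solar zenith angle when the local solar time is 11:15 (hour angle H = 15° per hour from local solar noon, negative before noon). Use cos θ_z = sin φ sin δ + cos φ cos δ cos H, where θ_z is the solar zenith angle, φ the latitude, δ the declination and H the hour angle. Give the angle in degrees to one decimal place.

Hour angle H = 15° × (11.25 − 12) = -11.25°.
cos θ_z = sin(58.6°) sin(-13.4°) + cos(58.6°) cos(-13.4°) cos(-11.25°) = -0.1978 + 0.4971 = 0.2993.
θ_z = arccos(0.2993) = 72.58°.

72.6°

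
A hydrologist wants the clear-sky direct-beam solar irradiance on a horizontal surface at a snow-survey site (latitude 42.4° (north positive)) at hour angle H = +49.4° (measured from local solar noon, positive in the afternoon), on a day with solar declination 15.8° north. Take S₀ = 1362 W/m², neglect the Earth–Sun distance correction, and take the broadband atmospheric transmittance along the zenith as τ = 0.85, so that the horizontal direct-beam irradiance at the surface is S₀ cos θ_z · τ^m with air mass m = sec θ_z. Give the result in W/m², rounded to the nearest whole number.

cos θ_z = sin(42.4°) sin(15.8°) + cos(42.4°) cos(15.8°) cos(49.40°) = 0.1836 + 0.4624 = 0.6460.
Air mass m = 1/cos θ_z = 1/0.6460 = 1.548; τ^m = 0.85^1.548 = 0.7776.
Surface direct beam = 1362 × 0.6460 × 0.7776 = 684.17 W/m².

684 W/m²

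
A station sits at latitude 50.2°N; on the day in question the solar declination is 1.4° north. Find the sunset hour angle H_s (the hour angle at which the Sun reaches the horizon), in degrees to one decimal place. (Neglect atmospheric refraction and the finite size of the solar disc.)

91.7°

The sunset hour angle satisfies cos H_s = −tan φ tan δ = -0.0293, giving H_s = 91.68°.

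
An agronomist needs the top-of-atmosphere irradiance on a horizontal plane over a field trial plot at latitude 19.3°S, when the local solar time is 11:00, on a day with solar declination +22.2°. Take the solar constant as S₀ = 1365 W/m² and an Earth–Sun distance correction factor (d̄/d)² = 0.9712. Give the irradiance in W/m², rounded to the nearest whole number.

Hour angle H = 15° × (11 − 12) = -15.00°.
cos θ_z = sin φ sin δ + cos φ cos δ cos H = (-0.3305)(0.3778) + (0.9438)(0.9259)(0.9659) = 0.7192.
Top-of-atmosphere irradiance = S₀ (d̄/d)² cos θ_z = 1365 × 0.9712 × 0.7192 = 953.43 W/m².

953 W/m²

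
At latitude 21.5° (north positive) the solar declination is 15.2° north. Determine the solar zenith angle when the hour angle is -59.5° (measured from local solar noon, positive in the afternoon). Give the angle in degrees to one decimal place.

56.5°

cos θ_z = sin(21.5°) sin(15.2°) + cos(21.5°) cos(15.2°) cos(-59.50°) = 0.0961 + 0.4557 = 0.5518.
θ_z = arccos(0.5518) = 56.51°.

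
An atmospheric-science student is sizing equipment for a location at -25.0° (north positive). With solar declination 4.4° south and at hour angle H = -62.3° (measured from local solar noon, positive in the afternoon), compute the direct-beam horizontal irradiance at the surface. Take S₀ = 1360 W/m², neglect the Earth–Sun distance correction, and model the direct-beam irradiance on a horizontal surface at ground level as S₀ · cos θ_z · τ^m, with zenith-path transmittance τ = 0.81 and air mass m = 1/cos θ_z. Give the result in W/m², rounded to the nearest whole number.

cos θ_z = sin φ sin δ + cos φ cos δ cos H = (-0.4226)(-0.0767) + (0.9063)(0.9971)(0.4648) = 0.4524.
Air mass m = 1/cos θ_z = 1/0.4524 = 2.210; τ^m = 0.81^2.210 = 0.6277.
Surface direct beam = 1360 × 0.4524 × 0.6277 = 386.20 W/m².

386 W/m²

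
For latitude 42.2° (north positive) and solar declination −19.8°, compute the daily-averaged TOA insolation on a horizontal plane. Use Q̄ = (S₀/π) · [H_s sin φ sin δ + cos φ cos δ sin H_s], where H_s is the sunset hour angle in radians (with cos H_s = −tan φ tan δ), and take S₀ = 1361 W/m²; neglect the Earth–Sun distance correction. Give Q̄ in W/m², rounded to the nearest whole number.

163 W/m²

The sunset hour angle satisfies cos H_s = −tan φ tan δ = 0.3264, giving H_s = 70.95°. In radians, H_s = 1.2383.
H_s sin φ sin δ = 1.2383 × 0.6717 × -0.3387 = -0.2817.
cos φ cos δ sin H_s = 0.7408 × 0.9409 × 0.9452 = 0.6588.
Q̄ = (1361/π) × (-0.2817 + 0.6588) = 433.22 × 0.3771 = 163.37 W/m².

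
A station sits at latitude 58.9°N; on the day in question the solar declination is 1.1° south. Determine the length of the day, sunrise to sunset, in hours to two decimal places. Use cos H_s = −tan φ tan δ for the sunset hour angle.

11.76 hours

The sunset hour angle satisfies cos H_s = −tan φ tan δ = 0.0318, giving H_s = 88.18°.
Day length = 2 H_s / 15° h⁻¹ = 176.36° / 15 = 11.757 h.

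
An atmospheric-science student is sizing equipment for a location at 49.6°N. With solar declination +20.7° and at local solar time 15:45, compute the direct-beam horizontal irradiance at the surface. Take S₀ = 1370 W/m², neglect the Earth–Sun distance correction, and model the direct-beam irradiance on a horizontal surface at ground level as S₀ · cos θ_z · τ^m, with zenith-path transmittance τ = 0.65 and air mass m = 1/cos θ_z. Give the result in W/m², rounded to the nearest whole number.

Hour angle H = 15° × (15.75 − 12) = 56.25°.
With φ = 49.6°, δ = 20.7°, H = 56.25°: sin φ sin δ = 0.2692, cos φ cos δ cos H = 0.3368, so cos θ_z = 0.6060.
Air mass m = 1/cos θ_z = 1/0.6060 = 1.650; τ^m = 0.65^1.650 = 0.4913.
Surface direct beam = 1370 × 0.6060 × 0.4913 = 407.89 W/m².

408 W/m²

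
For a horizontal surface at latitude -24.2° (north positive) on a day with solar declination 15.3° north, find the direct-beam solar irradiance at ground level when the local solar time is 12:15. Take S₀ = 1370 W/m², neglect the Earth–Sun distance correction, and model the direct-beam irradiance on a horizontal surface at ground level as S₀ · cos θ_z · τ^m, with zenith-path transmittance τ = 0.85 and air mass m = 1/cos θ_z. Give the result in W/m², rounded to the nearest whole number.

854 W/m²

Hour angle H = 15° × (12.25 − 12) = 3.75°.
cos θ_z = sin(-24.2°) sin(15.3°) + cos(-24.2°) cos(15.3°) cos(3.75°) = -0.1082 + 0.8779 = 0.7697.
Air mass m = 1/cos θ_z = 1/0.7697 = 1.299; τ^m = 0.85^1.299 = 0.8097.
Surface direct beam = 1370 × 0.7697 × 0.8097 = 853.82 W/m².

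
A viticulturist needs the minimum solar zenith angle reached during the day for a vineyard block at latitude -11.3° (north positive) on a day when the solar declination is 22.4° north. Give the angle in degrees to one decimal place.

33.7°

At local solar noon the hour angle is zero, so the zenith angle is |φ − δ| = |-11.3° − (22.4°)| = 33.7°.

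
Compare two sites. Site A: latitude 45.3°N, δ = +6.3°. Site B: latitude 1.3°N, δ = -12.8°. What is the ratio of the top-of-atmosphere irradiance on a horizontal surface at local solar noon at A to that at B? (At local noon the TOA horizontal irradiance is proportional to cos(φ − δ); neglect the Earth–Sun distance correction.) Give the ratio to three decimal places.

A: cos θ_z = cos(45.3° − (6.3°)) = 0.7771.
B: cos θ_z = cos(1.3° − (-12.8°)) = 0.9699.
Ratio A/B = 0.7771 / 0.9699 = 0.8012.

0.801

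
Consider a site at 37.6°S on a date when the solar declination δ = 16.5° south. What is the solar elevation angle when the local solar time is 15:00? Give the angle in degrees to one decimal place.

45.3°

Hour angle H = 15° × (15 − 12) = 45.00°.
cos θ_z = sin(-37.6°) sin(-16.5°) + cos(-37.6°) cos(-16.5°) cos(45.00°) = 0.1733 + 0.5372 = 0.7105.
θ_z = arccos(0.7105) = 44.72°, so the elevation is 90° − 44.72° = 45.28°.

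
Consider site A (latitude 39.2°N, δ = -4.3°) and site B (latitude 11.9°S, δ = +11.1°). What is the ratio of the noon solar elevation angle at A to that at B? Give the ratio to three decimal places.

A: 90° − |39.2 − (-4.3)| = 46.50°.
B: 90° − |-11.9 − (11.1)| = 67.00°.
Ratio A/B = 46.5000 / 67.0000 = 0.6940.

0.694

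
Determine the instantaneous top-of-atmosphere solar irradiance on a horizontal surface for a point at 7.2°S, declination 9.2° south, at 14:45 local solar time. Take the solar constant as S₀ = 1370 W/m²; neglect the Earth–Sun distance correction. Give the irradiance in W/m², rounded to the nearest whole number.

1036 W/m²

Hour angle H = 15° × (14.75 − 12) = 41.25°.
cos θ_z = sin φ sin δ + cos φ cos δ cos H = (-0.1253)(-0.1599) + (0.9921)(0.9871)(0.7518) = 0.7563.
Top-of-atmosphere irradiance = S₀ cos θ_z = 1370 × 0.7563 = 1036.13 W/m².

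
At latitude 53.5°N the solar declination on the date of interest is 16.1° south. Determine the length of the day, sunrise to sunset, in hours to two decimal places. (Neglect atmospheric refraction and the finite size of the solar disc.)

8.94 hours

cos H_s = −tan(53.5°) · tan(-16.1°) = 0.3901, so H_s = arccos(0.3901) = 67.04°.
Day length = 2 H_s / 15° h⁻¹ = 134.08° / 15 = 8.939 h.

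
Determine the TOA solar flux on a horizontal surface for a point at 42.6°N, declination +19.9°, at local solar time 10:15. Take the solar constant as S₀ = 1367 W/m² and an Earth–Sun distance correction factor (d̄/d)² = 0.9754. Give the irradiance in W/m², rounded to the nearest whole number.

Hour angle H = 15° × (10.25 − 12) = -26.25°.
cos θ_z = sin(42.6°) sin(19.9°) + cos(42.6°) cos(19.9°) cos(-26.25°) = 0.2304 + 0.6208 = 0.8512.
Top-of-atmosphere irradiance = S₀ (d̄/d)² cos θ_z = 1367 × 0.9754 × 0.8512 = 1134.97 W/m².

1135 W/m²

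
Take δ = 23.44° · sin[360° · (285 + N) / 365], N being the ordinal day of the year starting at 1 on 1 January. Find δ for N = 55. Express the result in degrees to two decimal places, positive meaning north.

360 × (285 + 55) / 365 = 335.342°; sin(335.342°) = -0.4172.
δ = 23.44 × -0.4172 = -9.779° ≈ -9.78°.

-9.78°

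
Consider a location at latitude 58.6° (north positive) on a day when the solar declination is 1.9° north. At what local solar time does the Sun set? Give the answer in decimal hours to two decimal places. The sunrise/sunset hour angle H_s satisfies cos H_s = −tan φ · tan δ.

18.21 h

−tan φ tan δ = −(1.6383)(0.0332) = -0.0544; H_s = arccos(-0.0544) = 93.12°.
Sunset is at 12 + H_s/15 = 12 + 6.208 = 18.208 h local solar time.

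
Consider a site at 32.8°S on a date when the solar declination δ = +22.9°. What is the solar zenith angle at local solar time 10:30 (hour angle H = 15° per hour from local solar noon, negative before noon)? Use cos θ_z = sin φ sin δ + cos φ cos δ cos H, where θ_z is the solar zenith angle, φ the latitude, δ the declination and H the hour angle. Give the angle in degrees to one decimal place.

Hour angle H = 15° × (10.5 − 12) = -22.50°.
With φ = -32.8°, δ = 22.9°, H = -22.50°: sin φ sin δ = -0.2108, cos φ cos δ cos H = 0.7154, so cos θ_z = 0.5046.
θ_z = arccos(0.5046) = 59.70°.

59.7°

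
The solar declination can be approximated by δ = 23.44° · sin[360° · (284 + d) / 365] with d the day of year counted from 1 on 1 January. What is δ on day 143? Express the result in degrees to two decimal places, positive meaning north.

360 × (284 + 143) / 365 = 421.151°; sin(421.151°) = 0.8759.
δ = 23.44 × 0.8759 = 20.531° ≈ +20.53°.

+20.53°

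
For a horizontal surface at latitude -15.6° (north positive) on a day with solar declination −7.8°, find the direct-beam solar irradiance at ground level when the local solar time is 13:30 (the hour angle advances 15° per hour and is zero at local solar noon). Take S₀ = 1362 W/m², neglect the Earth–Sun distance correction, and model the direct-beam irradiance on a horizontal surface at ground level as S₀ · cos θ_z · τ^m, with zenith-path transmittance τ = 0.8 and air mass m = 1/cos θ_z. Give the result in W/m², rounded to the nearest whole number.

Hour angle H = 15° × (13.5 − 12) = 22.50°.
cos θ_z = sin φ sin δ + cos φ cos δ cos H = (-0.2689)(-0.1357) + (0.9632)(0.9907)(0.9239) = 0.9181.
Air mass m = 1/cos θ_z = 1/0.9181 = 1.089; τ^m = 0.8^1.089 = 0.7843.
Surface direct beam = 1362 × 0.9181 × 0.7843 = 980.73 W/m².

981 W/m²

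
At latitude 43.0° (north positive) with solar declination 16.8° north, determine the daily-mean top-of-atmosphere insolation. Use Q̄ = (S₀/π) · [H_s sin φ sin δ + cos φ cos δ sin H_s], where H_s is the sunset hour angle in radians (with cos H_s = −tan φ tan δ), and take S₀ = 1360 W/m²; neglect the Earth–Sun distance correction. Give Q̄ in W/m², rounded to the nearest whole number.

The sunset hour angle satisfies cos H_s = −tan φ tan δ = -0.2815, giving H_s = 106.35°. In radians, H_s = 1.8562.
H_s sin φ sin δ = 1.8562 × 0.6820 × 0.2890 = 0.3659.
cos φ cos δ sin H_s = 0.7314 × 0.9573 × 0.9595 = 0.6718.
Q̄ = (1360/π) × (0.3659 + 0.6718) = 432.90 × 1.0377 = 449.22 W/m².

449 W/m²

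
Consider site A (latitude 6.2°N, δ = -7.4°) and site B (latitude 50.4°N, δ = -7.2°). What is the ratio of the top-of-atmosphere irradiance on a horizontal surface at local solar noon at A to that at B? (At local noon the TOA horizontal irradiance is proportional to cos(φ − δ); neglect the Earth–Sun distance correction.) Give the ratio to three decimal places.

A: cos θ_z = cos(6.2° − (-7.4°)) = 0.9720.
B: cos θ_z = cos(50.4° − (-7.2°)) = 0.5358.
Ratio A/B = 0.9720 / 0.5358 = 1.8141.

1.814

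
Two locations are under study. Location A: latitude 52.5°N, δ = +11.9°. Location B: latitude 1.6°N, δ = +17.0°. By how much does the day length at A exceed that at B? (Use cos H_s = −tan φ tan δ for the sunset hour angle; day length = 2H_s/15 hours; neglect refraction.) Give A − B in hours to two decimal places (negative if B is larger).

+2.06 h

A: H_s = arccos(−tan 52.5° · tan 11.9°) = 105.94°, so 2H_s/15 = 14.1253 h.
B: H_s = arccos(−tan 1.6° · tan 17.0°) = 90.49°, so 2H_s/15 = 12.0653 h.
A − B = 14.1253 − 12.0653 = 2.0600 h.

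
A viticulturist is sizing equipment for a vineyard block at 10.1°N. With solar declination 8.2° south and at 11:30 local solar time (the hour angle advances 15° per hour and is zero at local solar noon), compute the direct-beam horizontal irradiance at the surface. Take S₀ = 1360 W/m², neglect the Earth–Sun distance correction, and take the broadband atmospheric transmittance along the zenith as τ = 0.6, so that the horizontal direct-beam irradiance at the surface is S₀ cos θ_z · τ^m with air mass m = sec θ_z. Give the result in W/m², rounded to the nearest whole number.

Hour angle H = 15° × (11.5 − 12) = -7.50°.
cos θ_z = sin(10.1°) sin(-8.2°) + cos(10.1°) cos(-8.2°) cos(-7.50°) = -0.0250 + 0.9661 = 0.9411.
Air mass m = 1/cos θ_z = 1/0.9411 = 1.063; τ^m = 0.6^1.063 = 0.5810.
Surface direct beam = 1360 × 0.9411 × 0.5810 = 743.62 W/m².

744 W/m²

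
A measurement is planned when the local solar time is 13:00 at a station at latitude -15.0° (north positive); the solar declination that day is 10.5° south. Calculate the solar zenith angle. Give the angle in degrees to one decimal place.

Hour angle H = 15° × (13 − 12) = 15.00°.
cos θ_z = sin φ sin δ + cos φ cos δ cos H = (-0.2588)(-0.1822) + (0.9659)(0.9833)(0.9659) = 0.9645.
θ_z = arccos(0.9645) = 15.31°.

15.3°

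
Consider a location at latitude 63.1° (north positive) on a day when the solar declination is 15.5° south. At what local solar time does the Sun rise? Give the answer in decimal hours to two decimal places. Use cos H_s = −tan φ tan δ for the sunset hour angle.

8.21 h

−tan φ tan δ = −(1.9711)(-0.2773) = 0.5466; H_s = arccos(0.5466) = 56.87°.
Sunrise is at 12 − H_s/15 = 12 − 3.791 = 8.209 h local solar time.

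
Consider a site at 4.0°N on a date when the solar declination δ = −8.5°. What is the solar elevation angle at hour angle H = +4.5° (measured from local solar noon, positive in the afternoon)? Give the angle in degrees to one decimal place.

cos θ_z = sin φ sin δ + cos φ cos δ cos H = (0.0698)(-0.1478) + (0.9976)(0.9890)(0.9969) = 0.9733.
θ_z = arccos(0.9733) = 13.27°, so the elevation is 90° − 13.27° = 76.73°.

76.7°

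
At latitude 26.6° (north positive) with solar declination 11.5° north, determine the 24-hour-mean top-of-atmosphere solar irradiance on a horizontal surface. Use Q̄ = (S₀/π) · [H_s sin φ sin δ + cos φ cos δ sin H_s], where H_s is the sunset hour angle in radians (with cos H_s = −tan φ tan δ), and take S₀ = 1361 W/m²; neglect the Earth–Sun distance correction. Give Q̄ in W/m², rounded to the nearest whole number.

442 W/m²

cos H_s = −tan(26.6°) · tan(11.5°) = -0.1019, so H_s = arccos(-0.1019) = 95.85°. In radians, H_s = 1.6729.
H_s sin φ sin δ = 1.6729 × 0.4478 × 0.1994 = 0.1494.
cos φ cos δ sin H_s = 0.8942 × 0.9799 × 0.9948 = 0.8717.
Q̄ = (1361/π) × (0.1494 + 0.8717) = 433.22 × 1.0211 = 442.36 W/m².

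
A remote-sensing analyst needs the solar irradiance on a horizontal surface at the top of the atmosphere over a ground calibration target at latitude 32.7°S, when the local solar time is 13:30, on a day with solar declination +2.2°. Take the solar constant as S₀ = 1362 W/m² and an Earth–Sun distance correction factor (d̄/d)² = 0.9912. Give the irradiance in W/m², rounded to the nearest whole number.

1021 W/m²

Hour angle H = 15° × (13.5 − 12) = 22.50°.
cos θ_z = sin(-32.7°) sin(2.2°) + cos(-32.7°) cos(2.2°) cos(22.50°) = -0.0207 + 0.7769 = 0.7562.
Top-of-atmosphere irradiance = S₀ (d̄/d)² cos θ_z = 1362 × 0.9912 × 0.7562 = 1020.88 W/m².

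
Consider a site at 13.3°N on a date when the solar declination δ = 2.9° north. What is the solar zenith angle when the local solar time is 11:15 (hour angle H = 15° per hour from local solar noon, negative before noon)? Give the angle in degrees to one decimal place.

Hour angle H = 15° × (11.25 − 12) = -11.25°.
cos θ_z = sin(13.3°) sin(2.9°) + cos(13.3°) cos(2.9°) cos(-11.25°) = 0.0116 + 0.9533 = 0.9649.
θ_z = arccos(0.9649) = 15.23°.

15.2°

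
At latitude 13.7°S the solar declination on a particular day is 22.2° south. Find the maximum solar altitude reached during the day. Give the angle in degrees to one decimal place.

81.5°

At local solar noon the hour angle is zero, so the elevation is 90° − |φ − δ| = 90° − |-13.7° − (-22.2°)| = 90° − 8.5° = 81.5°.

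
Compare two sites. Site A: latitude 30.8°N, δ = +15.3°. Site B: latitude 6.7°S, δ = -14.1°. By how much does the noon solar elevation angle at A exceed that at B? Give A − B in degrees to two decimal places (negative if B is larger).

A: 90° − |30.8 − (15.3)| = 74.50°.
B: 90° − |-6.7 − (-14.1)| = 82.60°.
A − B = 74.50 − 82.60 = -8.10°.

-8.10°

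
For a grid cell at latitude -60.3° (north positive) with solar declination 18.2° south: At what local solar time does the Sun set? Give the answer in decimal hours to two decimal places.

20.35 h

−tan φ tan δ = −(-1.7532)(-0.3288) = -0.5765; H_s = arccos(-0.5765) = 125.20°.
Sunset is at 12 + H_s/15 = 12 + 8.347 = 20.347 h local solar time.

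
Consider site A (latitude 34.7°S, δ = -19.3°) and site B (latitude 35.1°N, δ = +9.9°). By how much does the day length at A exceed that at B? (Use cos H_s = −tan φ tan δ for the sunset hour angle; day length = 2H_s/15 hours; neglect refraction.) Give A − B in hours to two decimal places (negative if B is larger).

+0.93 h

A: H_s = arccos(−tan -34.7° · tan -19.3°) = 104.03°, so 2H_s/15 = 13.8707 h.
B: H_s = arccos(−tan 35.1° · tan 9.9°) = 97.05°, so 2H_s/15 = 12.9400 h.
A − B = 13.8707 − 12.9400 = 0.9307 h.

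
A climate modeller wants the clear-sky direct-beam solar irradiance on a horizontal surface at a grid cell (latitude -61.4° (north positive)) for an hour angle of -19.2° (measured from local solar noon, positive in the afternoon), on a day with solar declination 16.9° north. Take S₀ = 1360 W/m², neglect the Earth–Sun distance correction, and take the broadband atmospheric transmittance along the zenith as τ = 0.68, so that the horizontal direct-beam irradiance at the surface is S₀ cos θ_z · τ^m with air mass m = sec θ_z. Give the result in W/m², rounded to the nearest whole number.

With φ = -61.4°, δ = 16.9°, H = -19.20°: sin φ sin δ = -0.2552, cos φ cos δ cos H = 0.4325, so cos θ_z = 0.1773.
Air mass m = 1/cos θ_z = 1/0.1773 = 5.640; τ^m = 0.68^5.640 = 0.1136.
Surface direct beam = 1360 × 0.1773 × 0.1136 = 27.39 W/m².

27 W/m²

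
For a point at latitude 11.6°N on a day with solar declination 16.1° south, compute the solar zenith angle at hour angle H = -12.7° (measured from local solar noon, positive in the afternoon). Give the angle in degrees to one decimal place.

cos θ_z = sin φ sin δ + cos φ cos δ cos H = (0.2011)(-0.2773) + (0.9796)(0.9608)(0.9755) = 0.8624.
θ_z = arccos(0.8624) = 30.41°.

30.4°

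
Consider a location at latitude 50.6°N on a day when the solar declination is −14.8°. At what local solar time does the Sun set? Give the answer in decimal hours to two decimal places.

The sunset hour angle satisfies cos H_s = −tan φ tan δ = 0.3217, giving H_s = 71.23°.
Sunset is at 12 + H_s/15 = 12 + 4.749 = 16.749 h local solar time.

16.75 h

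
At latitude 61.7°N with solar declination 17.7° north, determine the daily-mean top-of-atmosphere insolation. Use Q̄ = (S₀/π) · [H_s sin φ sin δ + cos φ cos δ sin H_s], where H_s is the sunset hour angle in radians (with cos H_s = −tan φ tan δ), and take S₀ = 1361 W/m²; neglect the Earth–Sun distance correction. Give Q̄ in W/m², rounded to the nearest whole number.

413 W/m²

The sunset hour angle satisfies cos H_s = −tan φ tan δ = -0.5927, giving H_s = 126.35°. In radians, H_s = 2.2052.
H_s sin φ sin δ = 2.2052 × 0.8805 × 0.3040 = 0.5903.
cos φ cos δ sin H_s = 0.4741 × 0.9527 × 0.8054 = 0.3638.
Q̄ = (1361/π) × (0.5903 + 0.3638) = 433.22 × 0.9541 = 413.34 W/m².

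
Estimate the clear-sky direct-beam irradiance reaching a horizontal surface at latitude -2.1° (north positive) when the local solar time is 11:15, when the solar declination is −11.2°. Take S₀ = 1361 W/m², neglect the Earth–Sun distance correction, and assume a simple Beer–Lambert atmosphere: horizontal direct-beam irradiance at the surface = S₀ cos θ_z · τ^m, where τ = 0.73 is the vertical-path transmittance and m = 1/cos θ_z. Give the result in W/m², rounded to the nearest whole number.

953 W/m²

Hour angle H = 15° × (11.25 − 12) = -11.25°.
With φ = -2.1°, δ = -11.2°, H = -11.25°: sin φ sin δ = 0.0071, cos φ cos δ cos H = 0.9615, so cos θ_z = 0.9686.
Air mass m = 1/cos θ_z = 1/0.9686 = 1.032; τ^m = 0.73^1.032 = 0.7227.
Surface direct beam = 1361 × 0.9686 × 0.7227 = 952.71 W/m².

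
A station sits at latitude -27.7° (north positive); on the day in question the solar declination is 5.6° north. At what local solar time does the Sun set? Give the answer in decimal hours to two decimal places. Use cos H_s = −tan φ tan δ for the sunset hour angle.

17.80 h

cos H_s = −tan(-27.7°) · tan(5.6°) = 0.0515, so H_s = arccos(0.0515) = 87.05°.
Sunset is at 12 + H_s/15 = 12 + 5.803 = 17.803 h local solar time.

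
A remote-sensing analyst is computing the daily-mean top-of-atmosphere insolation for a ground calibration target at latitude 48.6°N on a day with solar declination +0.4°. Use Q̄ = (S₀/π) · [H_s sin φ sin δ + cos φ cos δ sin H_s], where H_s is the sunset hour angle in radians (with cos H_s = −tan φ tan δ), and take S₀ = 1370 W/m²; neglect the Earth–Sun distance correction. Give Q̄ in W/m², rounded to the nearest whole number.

The sunset hour angle satisfies cos H_s = −tan φ tan δ = -0.0079, giving H_s = 90.45°. In radians, H_s = 1.5787.
H_s sin φ sin δ = 1.5787 × 0.7501 × 0.0070 = 0.0083.
cos φ cos δ sin H_s = 0.6613 × 1.0000 × 1.0000 = 0.6613.
Q̄ = (1370/π) × (0.0083 + 0.6613) = 436.08 × 0.6696 = 292.00 W/m².

292 W/m²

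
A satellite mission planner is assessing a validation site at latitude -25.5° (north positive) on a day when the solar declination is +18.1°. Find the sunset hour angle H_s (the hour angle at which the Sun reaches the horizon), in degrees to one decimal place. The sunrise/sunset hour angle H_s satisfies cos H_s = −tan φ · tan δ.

−tan φ tan δ = −(-0.4770)(0.3269) = 0.1559; H_s = arccos(0.1559) = 81.03°.

81.0°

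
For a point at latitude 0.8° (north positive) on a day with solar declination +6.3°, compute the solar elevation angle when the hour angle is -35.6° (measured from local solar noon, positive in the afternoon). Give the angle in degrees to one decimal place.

54.1°

cos θ_z = sin φ sin δ + cos φ cos δ cos H = (0.0140)(0.1097) + (0.9999)(0.9940)(0.8131) = 0.8097.
θ_z = arccos(0.8097) = 35.93°, so the elevation is 90° − 35.93° = 54.07°.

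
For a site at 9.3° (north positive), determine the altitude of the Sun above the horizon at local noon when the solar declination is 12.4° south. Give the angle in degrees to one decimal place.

68.3°

At local solar noon the hour angle is zero, so the elevation is 90° − |φ − δ| = 90° − |9.3° − (-12.4°)| = 90° − 21.7° = 68.3°.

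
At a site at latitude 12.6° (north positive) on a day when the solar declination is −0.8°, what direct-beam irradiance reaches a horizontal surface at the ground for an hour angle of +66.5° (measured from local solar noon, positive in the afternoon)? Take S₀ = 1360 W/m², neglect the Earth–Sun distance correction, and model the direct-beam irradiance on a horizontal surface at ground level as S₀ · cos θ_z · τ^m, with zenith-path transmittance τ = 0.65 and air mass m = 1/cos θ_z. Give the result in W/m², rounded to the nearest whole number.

172 W/m²

cos θ_z = sin(12.6°) sin(-0.8°) + cos(12.6°) cos(-0.8°) cos(66.50°) = -0.0030 + 0.3891 = 0.3861.
Air mass m = 1/cos θ_z = 1/0.3861 = 2.590; τ^m = 0.65^2.590 = 0.3277.
Surface direct beam = 1360 × 0.3861 × 0.3277 = 172.07 W/m².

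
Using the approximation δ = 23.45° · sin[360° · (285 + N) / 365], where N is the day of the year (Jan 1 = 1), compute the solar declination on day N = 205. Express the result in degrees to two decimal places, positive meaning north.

+19.60°

360 × (285 + 205) / 365 = 483.288°; sin(483.288°) = 0.8359.
δ = 23.45 × 0.8359 = 19.602° ≈ +19.60°.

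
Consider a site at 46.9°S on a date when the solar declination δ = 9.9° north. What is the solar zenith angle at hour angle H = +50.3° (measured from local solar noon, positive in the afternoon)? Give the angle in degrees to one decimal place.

72.3°

With φ = -46.9°, δ = 9.9°, H = 50.30°: sin φ sin δ = -0.1255, cos φ cos δ cos H = 0.4300, so cos θ_z = 0.3045.
θ_z = arccos(0.3045) = 72.27°.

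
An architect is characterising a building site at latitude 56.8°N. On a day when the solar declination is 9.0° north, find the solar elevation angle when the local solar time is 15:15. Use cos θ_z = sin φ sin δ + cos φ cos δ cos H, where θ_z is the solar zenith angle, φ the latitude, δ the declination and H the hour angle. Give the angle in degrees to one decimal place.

29.2°

Hour angle H = 15° × (15.25 − 12) = 48.75°.
cos θ_z = sin φ sin δ + cos φ cos δ cos H = (0.8368)(0.1564) + (0.5476)(0.9877)(0.6593) = 0.4875.
θ_z = arccos(0.4875) = 60.82°, so the elevation is 90° − 60.82° = 29.18°.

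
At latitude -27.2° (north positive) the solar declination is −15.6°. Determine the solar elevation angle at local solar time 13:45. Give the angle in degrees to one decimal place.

Hour angle H = 15° × (13.75 − 12) = 26.25°.
With φ = -27.2°, δ = -15.6°, H = 26.25°: sin φ sin δ = 0.1229, cos φ cos δ cos H = 0.7683, so cos θ_z = 0.8912.
θ_z = arccos(0.8912) = 26.98°, so the elevation is 90° − 26.98° = 63.02°.

63.0°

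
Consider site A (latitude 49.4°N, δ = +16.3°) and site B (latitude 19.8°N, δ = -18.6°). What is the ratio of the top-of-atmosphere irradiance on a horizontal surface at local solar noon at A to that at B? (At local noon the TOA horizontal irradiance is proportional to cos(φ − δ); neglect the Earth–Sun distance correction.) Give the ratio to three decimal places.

A: cos θ_z = cos(49.4° − (16.3°)) = 0.8377.
B: cos θ_z = cos(19.8° − (-18.6°)) = 0.7837.
Ratio A/B = 0.8377 / 0.7837 = 1.0689.

1.069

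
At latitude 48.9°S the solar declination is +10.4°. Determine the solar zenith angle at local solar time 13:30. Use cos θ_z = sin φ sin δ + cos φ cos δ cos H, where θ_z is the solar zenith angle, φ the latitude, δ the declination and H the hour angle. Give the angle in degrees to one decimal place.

62.5°

Hour angle H = 15° × (13.5 − 12) = 22.50°.
With φ = -48.9°, δ = 10.4°, H = 22.50°: sin φ sin δ = -0.1360, cos φ cos δ cos H = 0.5974, so cos θ_z = 0.4614.
θ_z = arccos(0.4614) = 62.52°.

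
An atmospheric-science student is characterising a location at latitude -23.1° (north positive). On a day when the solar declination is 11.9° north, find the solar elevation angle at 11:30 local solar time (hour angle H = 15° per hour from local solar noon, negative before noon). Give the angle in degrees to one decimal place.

Hour angle H = 15° × (11.5 − 12) = -7.50°.
cos θ_z = sin(-23.1°) sin(11.9°) + cos(-23.1°) cos(11.9°) cos(-7.50°) = -0.0809 + 0.8924 = 0.8115.
θ_z = arccos(0.8115) = 35.76°, so the elevation is 90° − 35.76° = 54.24°.

54.2°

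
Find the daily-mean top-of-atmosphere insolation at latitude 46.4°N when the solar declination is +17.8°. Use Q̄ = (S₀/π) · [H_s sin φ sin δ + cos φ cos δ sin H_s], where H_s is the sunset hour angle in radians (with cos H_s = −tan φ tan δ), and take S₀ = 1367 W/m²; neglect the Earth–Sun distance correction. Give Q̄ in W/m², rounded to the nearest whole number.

453 W/m²

The sunset hour angle satisfies cos H_s = −tan φ tan δ = -0.3372, giving H_s = 109.71°. In radians, H_s = 1.9148.
H_s sin φ sin δ = 1.9148 × 0.7242 × 0.3057 = 0.4239.
cos φ cos δ sin H_s = 0.6896 × 0.9521 × 0.9414 = 0.6181.
Q̄ = (1367/π) × (0.4239 + 0.6181) = 435.13 × 1.0420 = 453.41 W/m².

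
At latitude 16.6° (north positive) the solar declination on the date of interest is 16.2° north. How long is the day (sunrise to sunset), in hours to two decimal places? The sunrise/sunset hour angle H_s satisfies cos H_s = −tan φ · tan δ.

12.66 hours

cos H_s = −tan(16.6°) · tan(16.2°) = -0.0866, so H_s = arccos(-0.0866) = 94.97°.
Day length = 2 H_s / 15° h⁻¹ = 189.94° / 15 = 12.663 h.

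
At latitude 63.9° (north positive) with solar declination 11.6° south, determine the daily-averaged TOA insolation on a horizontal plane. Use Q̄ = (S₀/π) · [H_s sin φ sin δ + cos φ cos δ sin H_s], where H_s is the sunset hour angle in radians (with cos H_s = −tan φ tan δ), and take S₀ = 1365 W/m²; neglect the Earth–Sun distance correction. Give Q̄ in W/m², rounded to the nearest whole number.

81 W/m²

cos H_s = −tan(63.9°) · tan(-11.6°) = 0.4190, so H_s = arccos(0.4190) = 65.23°. In radians, H_s = 1.1385.
H_s sin φ sin δ = 1.1385 × 0.8980 × -0.2011 = -0.2056.
cos φ cos δ sin H_s = 0.4399 × 0.9796 × 0.9080 = 0.3913.
Q̄ = (1365/π) × (-0.2056 + 0.3913) = 434.49 × 0.1857 = 80.68 W/m².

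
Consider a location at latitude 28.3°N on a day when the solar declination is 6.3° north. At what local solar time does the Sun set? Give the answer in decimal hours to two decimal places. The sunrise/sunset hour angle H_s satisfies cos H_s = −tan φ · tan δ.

18.23 h

−tan φ tan δ = −(0.5384)(0.1104) = -0.0594; H_s = arccos(-0.0594) = 93.41°.
Sunset is at 12 + H_s/15 = 12 + 6.227 = 18.227 h local solar time.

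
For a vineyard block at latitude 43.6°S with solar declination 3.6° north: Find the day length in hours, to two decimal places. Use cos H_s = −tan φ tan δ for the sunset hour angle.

−tan φ tan δ = −(-0.9523)(0.0629) = 0.0599; H_s = arccos(0.0599) = 86.57°.
Day length = 2 H_s / 15° h⁻¹ = 173.14° / 15 = 11.543 h.

11.54 hours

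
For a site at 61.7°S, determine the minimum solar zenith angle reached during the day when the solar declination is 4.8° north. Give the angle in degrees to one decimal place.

At local solar noon the hour angle is zero, so the zenith angle is |φ − δ| = |-61.7° − (4.8°)| = 66.5°.

66.5°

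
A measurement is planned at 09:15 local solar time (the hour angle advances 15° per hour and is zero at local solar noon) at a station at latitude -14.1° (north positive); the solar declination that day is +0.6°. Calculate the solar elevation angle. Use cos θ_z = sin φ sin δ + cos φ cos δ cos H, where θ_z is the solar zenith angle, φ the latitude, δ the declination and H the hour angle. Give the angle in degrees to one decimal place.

Hour angle H = 15° × (9.25 − 12) = -41.25°.
cos θ_z = sin φ sin δ + cos φ cos δ cos H = (-0.2436)(0.0105) + (0.9699)(0.9999)(0.7518) = 0.7265.
θ_z = arccos(0.7265) = 43.41°, so the elevation is 90° − 43.41° = 46.59°.

46.6°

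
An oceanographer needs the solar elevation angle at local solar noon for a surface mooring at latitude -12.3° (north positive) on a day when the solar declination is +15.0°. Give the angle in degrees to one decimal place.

At local solar noon the hour angle is zero, so the elevation is 90° − |φ − δ| = 90° − |-12.3° − (15.0°)| = 90° − 27.3° = 62.7°.

62.7°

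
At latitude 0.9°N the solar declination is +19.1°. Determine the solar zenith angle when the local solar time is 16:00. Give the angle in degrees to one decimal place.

61.5°

Hour angle H = 15° × (16 − 12) = 60.00°.
cos θ_z = sin(0.9°) sin(19.1°) + cos(0.9°) cos(19.1°) cos(60.00°) = 0.0051 + 0.4724 = 0.4775.
θ_z = arccos(0.4775) = 61.48°.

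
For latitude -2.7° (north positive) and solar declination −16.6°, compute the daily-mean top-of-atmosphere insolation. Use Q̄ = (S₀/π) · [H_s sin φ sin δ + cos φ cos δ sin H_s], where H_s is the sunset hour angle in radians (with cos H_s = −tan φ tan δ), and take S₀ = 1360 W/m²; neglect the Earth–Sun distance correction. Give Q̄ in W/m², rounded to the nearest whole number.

The sunset hour angle satisfies cos H_s = −tan φ tan δ = -0.0141, giving H_s = 90.81°. In radians, H_s = 1.5849.
H_s sin φ sin δ = 1.5849 × -0.0471 × -0.2857 = 0.0213.
cos φ cos δ sin H_s = 0.9989 × 0.9583 × 0.9999 = 0.9572.
Q̄ = (1360/π) × (0.0213 + 0.9572) = 432.90 × 0.9785 = 423.59 W/m².

424 W/m²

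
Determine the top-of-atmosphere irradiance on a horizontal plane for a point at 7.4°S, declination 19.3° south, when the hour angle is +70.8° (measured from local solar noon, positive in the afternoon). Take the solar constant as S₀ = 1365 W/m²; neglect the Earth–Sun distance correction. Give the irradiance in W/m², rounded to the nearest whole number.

478 W/m²

With φ = -7.4°, δ = -19.3°, H = 70.80°: sin φ sin δ = 0.0426, cos φ cos δ cos H = 0.3078, so cos θ_z = 0.3504.
Top-of-atmosphere irradiance = S₀ cos θ_z = 1365 × 0.3504 = 478.30 W/m².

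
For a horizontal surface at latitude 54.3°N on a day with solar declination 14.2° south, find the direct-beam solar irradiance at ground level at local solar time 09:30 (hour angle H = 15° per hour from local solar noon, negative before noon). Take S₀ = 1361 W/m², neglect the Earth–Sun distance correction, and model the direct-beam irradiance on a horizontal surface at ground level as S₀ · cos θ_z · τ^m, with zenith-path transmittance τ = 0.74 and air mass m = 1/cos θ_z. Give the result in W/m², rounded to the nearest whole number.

102 W/m²

Hour angle H = 15° × (9.5 − 12) = -37.50°.
cos θ_z = sin(54.3°) sin(-14.2°) + cos(54.3°) cos(-14.2°) cos(-37.50°) = -0.1992 + 0.4488 = 0.2496.
Air mass m = 1/cos θ_z = 1/0.2496 = 4.006; τ^m = 0.74^4.006 = 0.2993.
Surface direct beam = 1361 × 0.2496 × 0.2993 = 101.67 W/m².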